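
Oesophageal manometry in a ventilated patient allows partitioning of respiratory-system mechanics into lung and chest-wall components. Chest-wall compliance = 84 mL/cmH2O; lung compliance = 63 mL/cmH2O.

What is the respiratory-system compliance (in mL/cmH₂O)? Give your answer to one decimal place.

Lung and chest wall are elastances in series: 1/Crs = 1/CL + 1/Ccw.
1/Crs = 1/63 + 1/84 = 0.02778.
Crs = 35.997 mL/cmH2O.

36.0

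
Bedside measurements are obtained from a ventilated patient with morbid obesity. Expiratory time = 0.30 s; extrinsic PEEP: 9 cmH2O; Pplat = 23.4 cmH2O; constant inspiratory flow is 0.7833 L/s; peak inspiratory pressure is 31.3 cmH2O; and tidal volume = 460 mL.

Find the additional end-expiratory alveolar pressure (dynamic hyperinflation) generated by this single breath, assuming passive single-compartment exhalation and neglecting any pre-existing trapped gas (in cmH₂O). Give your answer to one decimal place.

5.7

R = (PIP − Pplat)/V̇ = (31.3 − 23.4) / 0.7833 = 7.9/0.7833 = 10.086 cmH2O·s/L.
C = Vt/(Pplat − PEEP) = 460.0 / (23.4 − 9) = 460.0/14.4 = 31.944 mL/cmH2O.
τ = R × C = 10.086 × 0.03194 L/cmH2O = 0.3221 s.
Fraction remaining = e^(−Te/τ) = e^(−0.30/0.3221) = 0.394; trapped volume = 460.0 × 0.394 = 181.24 mL.
Additional alveolar pressure from trapping ≈ V_trapped / C = 181.24 / 31.944 = 5.674 cmH2O.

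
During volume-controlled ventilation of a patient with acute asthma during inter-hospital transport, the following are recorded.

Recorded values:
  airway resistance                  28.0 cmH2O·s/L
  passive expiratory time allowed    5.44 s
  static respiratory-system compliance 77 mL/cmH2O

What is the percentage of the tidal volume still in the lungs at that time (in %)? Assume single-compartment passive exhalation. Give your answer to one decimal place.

τ = R × C = 28.0 × 77 mL/cmH2O = 28.0 × 0.077 L/cmH2O = 2.156 s.
Passive exhalation: V(t)/V₀ = e^(−t/τ) = e^(−5.44/2.156) = 0.0802.
Fraction remaining = 0.0802 → 8.02%.

8.0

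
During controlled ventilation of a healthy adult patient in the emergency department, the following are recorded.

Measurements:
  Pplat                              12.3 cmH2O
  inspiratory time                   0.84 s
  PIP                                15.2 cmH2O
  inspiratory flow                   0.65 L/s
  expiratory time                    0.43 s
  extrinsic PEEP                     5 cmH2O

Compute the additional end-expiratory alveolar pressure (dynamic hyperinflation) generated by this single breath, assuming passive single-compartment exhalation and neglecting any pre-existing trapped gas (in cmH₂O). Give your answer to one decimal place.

2.0

Vt = flow × Ti = 0.65 L/s × 0.84 s × 1000 mL/L = 546.0 mL.
R = (PIP − Pplat)/V̇ = (15.2 − 12.3) / 0.65 = 2.9/0.65 = 4.462 cmH2O·s/L.
C = Vt/(Pplat − PEEP) = 546.0 / (12.3 − 5) = 546.0/7.3 = 74.795 mL/cmH2O.
τ = R × C = 4.462 × 0.0748 L/cmH2O = 0.3338 s.
Fraction remaining = e^(−Te/τ) = e^(−0.43/0.3338) = 0.2758; trapped volume = 546.0 × 0.2758 = 150.59 mL.
Additional alveolar pressure from trapping ≈ V_trapped / C = 150.59 / 74.795 = 2.013 cmH2O.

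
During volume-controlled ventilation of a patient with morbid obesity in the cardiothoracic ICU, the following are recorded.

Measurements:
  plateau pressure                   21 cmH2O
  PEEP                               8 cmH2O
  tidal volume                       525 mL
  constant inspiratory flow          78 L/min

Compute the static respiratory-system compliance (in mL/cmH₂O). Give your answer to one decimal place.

40.4

Cstat = Vt / (Pplat − PEEP) = 525 / (21 − 8) = 525 / 13.0 = 40.385 mL/cmH2O.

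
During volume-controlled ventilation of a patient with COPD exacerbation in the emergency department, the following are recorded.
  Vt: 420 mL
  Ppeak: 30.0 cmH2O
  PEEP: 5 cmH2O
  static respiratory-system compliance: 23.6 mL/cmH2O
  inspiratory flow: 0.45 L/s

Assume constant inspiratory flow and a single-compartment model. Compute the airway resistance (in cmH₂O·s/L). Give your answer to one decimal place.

16.0

Equation of motion (constant flow): PIP = Vt/C + R·V̇ + PEEP.
R·V̇ = PIP − Vt/C − PEEP = 30.0 − 420/23.6 − 5 = 30.0 − 17.797 − 5 = 7.203 cmH2O.
R = 7.203 / 0.45 = 16.007 cmH2O·s/L.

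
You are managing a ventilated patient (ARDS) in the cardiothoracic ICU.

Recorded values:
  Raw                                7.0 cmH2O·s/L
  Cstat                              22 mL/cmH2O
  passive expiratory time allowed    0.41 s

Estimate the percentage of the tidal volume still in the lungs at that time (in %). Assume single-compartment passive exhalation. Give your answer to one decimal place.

7.0

τ = R × C = 7.0 × 22 mL/cmH2O = 7.0 × 0.022 L/cmH2O = 0.154 s.
Passive exhalation: V(t)/V₀ = e^(−t/τ) = e^(−0.41/0.154) = 0.06978.
Fraction remaining = 0.06978 → 6.978%.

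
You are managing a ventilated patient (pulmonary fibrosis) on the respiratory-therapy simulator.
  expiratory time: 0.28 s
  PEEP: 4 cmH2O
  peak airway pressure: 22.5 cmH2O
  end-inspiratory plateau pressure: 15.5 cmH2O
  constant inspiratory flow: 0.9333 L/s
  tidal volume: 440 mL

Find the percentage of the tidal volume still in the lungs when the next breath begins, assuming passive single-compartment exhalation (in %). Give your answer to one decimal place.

R = (PIP − Pplat)/V̇ = (22.5 − 15.5) / 0.9333 = 7.0/0.9333 = 7.5 cmH2O·s/L.
C = Vt/(Pplat − PEEP) = 440.0 / (15.5 − 4) = 440.0/11.5 = 38.261 mL/cmH2O.
τ = R × C = 7.5 × 0.03826 L/cmH2O = 0.287 s.
Fraction remaining at end-expiration = e^(−Te/τ) = e^(−0.28/0.287) = 0.377 → 37.7%.

37.7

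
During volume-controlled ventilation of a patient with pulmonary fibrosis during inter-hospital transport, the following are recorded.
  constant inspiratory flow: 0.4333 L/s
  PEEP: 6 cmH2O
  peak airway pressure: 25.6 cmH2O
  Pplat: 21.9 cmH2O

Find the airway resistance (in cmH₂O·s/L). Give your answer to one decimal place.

8.5

Raw = (PIP − Pplat) / flow = (25.6 − 21.9) / 0.4333 = 3.7 / 0.4333 = 8.539 cmH2O·s/L.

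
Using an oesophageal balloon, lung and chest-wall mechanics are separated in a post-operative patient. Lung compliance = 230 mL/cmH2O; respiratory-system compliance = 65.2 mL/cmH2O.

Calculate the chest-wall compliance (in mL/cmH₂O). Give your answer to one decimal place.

1/Ccw = 1/Crs − 1/CL.
1/Ccw = 1/65.2 − 1/230 = 0.01099.
Ccw = 90.992 mL/cmH2O.

91.0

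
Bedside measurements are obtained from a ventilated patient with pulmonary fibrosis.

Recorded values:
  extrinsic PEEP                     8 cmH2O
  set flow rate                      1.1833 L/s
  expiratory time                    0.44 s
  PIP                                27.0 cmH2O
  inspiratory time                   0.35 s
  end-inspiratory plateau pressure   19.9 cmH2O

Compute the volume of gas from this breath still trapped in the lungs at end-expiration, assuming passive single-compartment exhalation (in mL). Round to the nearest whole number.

Vt = flow × Ti = 1.1833 L/s × 0.35 s × 1000 mL/L = 414.16 mL.
R = (PIP − Pplat)/V̇ = (27.0 − 19.9) / 1.1833 = 7.1/1.1833 = 6.0 cmH2O·s/L.
C = Vt/(Pplat − PEEP) = 414.16 / (19.9 − 8) = 414.16/11.9 = 34.803 mL/cmH2O.
τ = R × C = 6.0 × 0.0348 L/cmH2O = 0.2088 s.
Fraction remaining = e^(−Te/τ) = e^(−0.44/0.2088) = 0.1216.
Trapped volume = 414.16 × 0.1216 = 50.362 mL.

50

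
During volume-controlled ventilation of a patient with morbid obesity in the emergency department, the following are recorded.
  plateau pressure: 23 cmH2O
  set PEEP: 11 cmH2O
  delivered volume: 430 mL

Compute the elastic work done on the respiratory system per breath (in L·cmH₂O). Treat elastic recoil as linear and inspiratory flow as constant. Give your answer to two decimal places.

2.58

Elastic work ≈ ½ × (Pplat − PEEP) × Vt = 0.5 × (23 − 11) × 0.430 L = 0.5 × 12.0 × 0.430 = 2.58 L·cmH2O.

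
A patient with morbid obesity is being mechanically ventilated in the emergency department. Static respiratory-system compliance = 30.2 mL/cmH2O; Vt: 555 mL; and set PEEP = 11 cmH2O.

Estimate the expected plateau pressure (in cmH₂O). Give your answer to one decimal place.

Pplat = PEEP + Vt / Cstat = 11 + 555 / 30.2 = 11 + 18.377 = 29.377 cmH2O.

29.4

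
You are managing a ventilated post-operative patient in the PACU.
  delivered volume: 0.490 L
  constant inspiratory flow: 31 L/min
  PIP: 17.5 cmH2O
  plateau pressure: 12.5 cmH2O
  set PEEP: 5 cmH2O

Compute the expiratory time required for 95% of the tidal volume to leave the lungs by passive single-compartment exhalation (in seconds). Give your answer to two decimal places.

Flow: 31 L/min ÷ 60 = 0.5167 L/s.
R = (PIP − Pplat)/V̇ = (17.5 − 12.5) / 0.5167 = 5.0/0.5167 = 9.677 cmH2O·s/L.
C = Vt/(Pplat − PEEP) = 490.0 / (12.5 − 5) = 490.0/7.5 = 65.333 mL/cmH2O.
τ = R × C = 9.677 × 0.06533 L/cmH2O = 0.6322 s.
t = −τ·ln(1 − 0.95) = −0.6322·ln(0.05) = 1.894 s.

1.89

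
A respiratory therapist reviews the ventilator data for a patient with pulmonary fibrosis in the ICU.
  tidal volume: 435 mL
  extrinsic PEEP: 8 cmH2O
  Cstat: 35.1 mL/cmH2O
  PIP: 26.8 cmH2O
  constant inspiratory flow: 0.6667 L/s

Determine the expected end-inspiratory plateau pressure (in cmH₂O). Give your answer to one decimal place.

20.4

Pplat = PEEP + Vt / Cstat = 8 + 435 / 35.1 = 8 + 12.393 = 20.393 cmH2O.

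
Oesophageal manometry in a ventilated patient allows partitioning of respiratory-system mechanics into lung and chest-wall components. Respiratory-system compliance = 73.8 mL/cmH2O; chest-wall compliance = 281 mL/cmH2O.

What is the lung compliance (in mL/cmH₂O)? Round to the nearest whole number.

1/CL = 1/Crs − 1/Ccw.
1/CL = 1/73.8 − 1/281 = 0.009991.
CL = 100.09 mL/cmH2O.

100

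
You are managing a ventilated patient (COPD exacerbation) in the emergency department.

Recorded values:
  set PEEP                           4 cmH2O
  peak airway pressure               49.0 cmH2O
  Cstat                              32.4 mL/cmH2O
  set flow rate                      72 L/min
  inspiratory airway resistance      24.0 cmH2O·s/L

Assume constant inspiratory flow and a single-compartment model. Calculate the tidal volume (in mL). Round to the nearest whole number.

Flow: 72 L/min ÷ 60 = 1.2 L/s.
Equation of motion (constant flow): PIP = Vt/C + R·V̇ + PEEP.
Vt/C = PIP − R·V̇ − PEEP = 49.0 − 28.8 − 4 = 16.2 cmH2O.
Vt = C × 16.2 = 32.4 × 16.2 = 524.88 mL.

525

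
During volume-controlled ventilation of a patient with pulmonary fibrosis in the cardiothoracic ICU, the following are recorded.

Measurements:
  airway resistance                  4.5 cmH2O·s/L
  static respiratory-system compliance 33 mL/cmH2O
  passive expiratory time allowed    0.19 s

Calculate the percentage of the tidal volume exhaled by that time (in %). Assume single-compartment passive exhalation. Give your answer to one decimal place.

72.2

τ = R × C = 4.5 × 33 mL/cmH2O = 4.5 × 0.033 L/cmH2O = 0.1485 s.
Passive exhalation: V(t)/V₀ = e^(−t/τ) = e^(−0.19/0.1485) = 0.2782.
Fraction exhaled = 1 − 0.2782 = 0.7218 → 72.18%.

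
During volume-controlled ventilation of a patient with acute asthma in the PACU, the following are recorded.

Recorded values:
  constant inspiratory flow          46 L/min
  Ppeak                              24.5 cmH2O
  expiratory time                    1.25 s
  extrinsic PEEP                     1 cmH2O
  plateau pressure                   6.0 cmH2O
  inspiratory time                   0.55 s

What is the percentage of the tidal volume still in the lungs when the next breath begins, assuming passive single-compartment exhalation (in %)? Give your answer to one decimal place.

Flow: 46 L/min ÷ 60 = 0.7667 L/s.
Vt = flow × Ti = 0.7667 L/s × 0.55 s × 1000 mL/L = 421.69 mL.
R = (PIP − Pplat)/V̇ = (24.5 − 6.0) / 0.7667 = 18.5/0.7667 = 24.129 cmH2O·s/L.
C = Vt/(Pplat − PEEP) = 421.69 / (6.0 − 1) = 421.69/5.0 = 84.338 mL/cmH2O.
τ = R × C = 24.129 × 0.08434 L/cmH2O = 2.035 s.
Fraction remaining at end-expiration = e^(−Te/τ) = e^(−1.25/2.035) = 0.541 → 54.1%.

54.1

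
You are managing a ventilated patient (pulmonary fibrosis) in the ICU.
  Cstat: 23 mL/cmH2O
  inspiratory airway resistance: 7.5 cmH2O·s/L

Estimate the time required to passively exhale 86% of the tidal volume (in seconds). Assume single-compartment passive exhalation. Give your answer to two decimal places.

0.34

τ = R × C = 7.5 × 23 mL/cmH2O = 7.5 × 0.023 L/cmH2O = 0.1725 s.
Exhaled fraction f = 1 − e^(−t/τ) → t = −τ·ln(1 − f) = −0.1725·ln(0.14) = 0.3392 s.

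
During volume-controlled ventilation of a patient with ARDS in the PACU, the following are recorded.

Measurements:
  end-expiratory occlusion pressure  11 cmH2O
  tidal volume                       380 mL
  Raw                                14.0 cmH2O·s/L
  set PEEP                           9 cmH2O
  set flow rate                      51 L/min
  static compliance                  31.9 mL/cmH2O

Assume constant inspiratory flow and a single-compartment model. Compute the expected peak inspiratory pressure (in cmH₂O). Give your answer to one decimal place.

34.8

Flow: 51 L/min ÷ 60 = 0.85 L/s.
Total PEEP = 11 cmH2O (set 9 + intrinsic 2); this is the baseline alveolar pressure.
Equation of motion (constant flow): PIP = Vt/C + R·V̇ + PEEP.
PIP = 380/31.9 + 14.0×0.85 + 11 = 11.912 + 11.9 + 11 = 34.812 cmH2O.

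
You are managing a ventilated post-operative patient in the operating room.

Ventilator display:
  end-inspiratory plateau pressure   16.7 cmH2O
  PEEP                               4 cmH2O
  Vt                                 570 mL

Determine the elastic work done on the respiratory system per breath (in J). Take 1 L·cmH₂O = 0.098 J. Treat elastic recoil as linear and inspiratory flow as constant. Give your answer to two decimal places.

0.35

Elastic work ≈ ½ × (Pplat − PEEP) × Vt = 0.5 × (16.7 − 4) × 0.570 L = 0.5 × 12.7 × 0.570 = 3.62 L·cmH2O.
× 0.098 J/(L·cmH2O) → 0.3548 J.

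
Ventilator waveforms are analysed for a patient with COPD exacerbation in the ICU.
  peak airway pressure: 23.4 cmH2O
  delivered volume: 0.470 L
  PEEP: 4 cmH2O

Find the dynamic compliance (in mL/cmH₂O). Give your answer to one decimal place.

24.2

Dynamic compliance = Vt / (PIP − PEEP) = 470 / (23.4 − 4) = 470 / 19.4 = 24.227 mL/cmH2O.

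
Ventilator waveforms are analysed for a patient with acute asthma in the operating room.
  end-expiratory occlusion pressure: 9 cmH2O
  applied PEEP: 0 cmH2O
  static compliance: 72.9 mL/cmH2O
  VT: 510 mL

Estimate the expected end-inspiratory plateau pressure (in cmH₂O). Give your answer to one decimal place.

16.0

End-expiratory occlusion gives total PEEP = 9 cmH2O (intrinsic PEEP = 9 − 0 = 9). Use total PEEP for the elastic gradient.
Pplat = PEEPtotal + Vt / Cstat = 9 + 510 / 72.9 = 9 + 6.996 = 15.996 cmH2O.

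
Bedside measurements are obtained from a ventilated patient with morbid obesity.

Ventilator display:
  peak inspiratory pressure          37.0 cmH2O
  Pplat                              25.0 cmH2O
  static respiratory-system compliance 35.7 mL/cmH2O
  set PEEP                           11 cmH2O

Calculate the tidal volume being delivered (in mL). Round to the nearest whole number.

Vt = Cstat × (Pplat − PEEP) = 35.7 × (25.0 − 11) = 35.7 × 14.0 = 499.8 mL.

500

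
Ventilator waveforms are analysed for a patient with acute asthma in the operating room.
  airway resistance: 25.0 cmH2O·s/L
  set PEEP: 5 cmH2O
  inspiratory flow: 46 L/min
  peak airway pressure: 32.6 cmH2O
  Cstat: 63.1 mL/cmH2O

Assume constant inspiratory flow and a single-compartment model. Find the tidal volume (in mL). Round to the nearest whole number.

Flow: 46 L/min ÷ 60 = 0.7667 L/s.
Equation of motion (constant flow): PIP = Vt/C + R·V̇ + PEEP.
Vt/C = PIP − R·V̇ − PEEP = 32.6 − 19.168 − 5 = 8.432 cmH2O.
Vt = C × 8.432 = 63.1 × 8.432 = 532.06 mL.

532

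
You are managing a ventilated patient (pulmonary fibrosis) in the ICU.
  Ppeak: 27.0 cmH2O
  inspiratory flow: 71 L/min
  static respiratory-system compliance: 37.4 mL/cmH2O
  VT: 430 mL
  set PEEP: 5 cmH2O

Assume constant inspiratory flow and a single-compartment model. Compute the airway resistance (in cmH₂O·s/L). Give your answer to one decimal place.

8.9

Flow: 71 L/min ÷ 60 = 1.1833 L/s.
Equation of motion (constant flow): PIP = Vt/C + R·V̇ + PEEP.
R·V̇ = PIP − Vt/C − PEEP = 27.0 − 430/37.4 − 5 = 27.0 − 11.497 − 5 = 10.503 cmH2O.
R = 10.503 / 1.1833 = 8.876 cmH2O·s/L.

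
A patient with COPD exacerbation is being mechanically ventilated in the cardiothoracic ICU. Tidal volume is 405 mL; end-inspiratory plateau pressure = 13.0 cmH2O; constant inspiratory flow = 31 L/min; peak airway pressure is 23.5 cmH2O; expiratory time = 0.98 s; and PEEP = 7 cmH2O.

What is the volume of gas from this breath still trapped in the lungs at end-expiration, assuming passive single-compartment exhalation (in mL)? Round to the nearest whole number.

198

Flow: 31 L/min ÷ 60 = 0.5167 L/s.
R = (PIP − Pplat)/V̇ = (23.5 − 13.0) / 0.5167 = 10.5/0.5167 = 20.321 cmH2O·s/L.
C = Vt/(Pplat − PEEP) = 405.0 / (13.0 − 7) = 405.0/6.0 = 67.5 mL/cmH2O.
τ = R × C = 20.321 × 0.0675 L/cmH2O = 1.372 s.
Fraction remaining = e^(−Te/τ) = e^(−0.98/1.372) = 0.4895.
Trapped volume = 405.0 × 0.4895 = 198.25 mL.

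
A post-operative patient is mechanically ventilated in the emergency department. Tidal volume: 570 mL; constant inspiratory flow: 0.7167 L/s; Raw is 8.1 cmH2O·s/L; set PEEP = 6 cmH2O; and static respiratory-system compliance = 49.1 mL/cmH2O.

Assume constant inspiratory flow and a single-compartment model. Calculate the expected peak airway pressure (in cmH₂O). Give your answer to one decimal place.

Equation of motion (constant flow): PIP = Vt/C + R·V̇ + PEEP.
PIP = 570/49.1 + 8.1×0.7167 + 6 = 11.609 + 5.805 + 6 = 23.414 cmH2O.

23.4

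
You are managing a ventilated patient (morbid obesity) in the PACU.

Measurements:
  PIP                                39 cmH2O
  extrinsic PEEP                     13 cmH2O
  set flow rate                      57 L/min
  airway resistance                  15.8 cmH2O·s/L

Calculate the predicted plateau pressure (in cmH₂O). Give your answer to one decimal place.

Flow: 57 L/min ÷ 60 = 0.95 L/s.
Pplat = PIP − Raw × flow = 39 − 15.8 × 0.95 = 39 − 15.01 = 23.99 cmH2O.

24.0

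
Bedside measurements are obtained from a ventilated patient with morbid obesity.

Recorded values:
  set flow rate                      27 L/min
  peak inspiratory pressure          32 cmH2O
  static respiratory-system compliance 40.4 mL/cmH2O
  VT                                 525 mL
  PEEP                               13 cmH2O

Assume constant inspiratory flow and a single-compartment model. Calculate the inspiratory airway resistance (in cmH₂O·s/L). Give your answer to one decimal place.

Flow: 27 L/min ÷ 60 = 0.45 L/s.
Equation of motion (constant flow): PIP = Vt/C + R·V̇ + PEEP.
R·V̇ = PIP − Vt/C − PEEP = 32 − 525/40.4 − 13 = 32 − 12.995 − 13 = 6.005 cmH2O.
R = 6.005 / 0.45 = 13.344 cmH2O·s/L.

13.3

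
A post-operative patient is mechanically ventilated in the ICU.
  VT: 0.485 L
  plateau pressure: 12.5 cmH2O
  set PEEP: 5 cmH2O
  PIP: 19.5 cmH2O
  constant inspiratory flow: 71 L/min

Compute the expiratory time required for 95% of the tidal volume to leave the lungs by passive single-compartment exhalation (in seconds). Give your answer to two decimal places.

1.15

Flow: 71 L/min ÷ 60 = 1.1833 L/s.
R = (PIP − Pplat)/V̇ = (19.5 − 12.5) / 1.1833 = 7.0/1.1833 = 5.916 cmH2O·s/L.
C = Vt/(Pplat − PEEP) = 485.0 / (12.5 − 5) = 485.0/7.5 = 64.667 mL/cmH2O.
τ = R × C = 5.916 × 0.06467 L/cmH2O = 0.3826 s.
t = −τ·ln(1 − 0.95) = −0.3826·ln(0.05) = 1.146 s.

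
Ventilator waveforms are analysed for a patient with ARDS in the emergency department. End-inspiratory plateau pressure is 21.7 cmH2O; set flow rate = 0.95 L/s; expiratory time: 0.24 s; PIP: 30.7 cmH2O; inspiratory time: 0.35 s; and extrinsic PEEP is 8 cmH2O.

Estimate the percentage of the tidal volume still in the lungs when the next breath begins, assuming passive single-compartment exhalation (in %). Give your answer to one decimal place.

Vt = flow × Ti = 0.95 L/s × 0.35 s × 1000 mL/L = 332.5 mL.
R = (PIP − Pplat)/V̇ = (30.7 − 21.7) / 0.95 = 9.0/0.95 = 9.474 cmH2O·s/L.
C = Vt/(Pplat − PEEP) = 332.5 / (21.7 − 8) = 332.5/13.7 = 24.27 mL/cmH2O.
τ = R × C = 9.474 × 0.02427 L/cmH2O = 0.2299 s.
Fraction remaining at end-expiration = e^(−Te/τ) = e^(−0.24/0.2299) = 0.3521 → 35.21%.

35.2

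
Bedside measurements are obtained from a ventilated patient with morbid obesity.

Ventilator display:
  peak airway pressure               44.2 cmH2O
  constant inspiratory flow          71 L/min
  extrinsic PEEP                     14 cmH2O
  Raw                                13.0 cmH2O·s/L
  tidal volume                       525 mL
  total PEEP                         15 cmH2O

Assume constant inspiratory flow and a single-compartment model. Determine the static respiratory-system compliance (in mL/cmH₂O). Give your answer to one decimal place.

38.0

Flow: 71 L/min ÷ 60 = 1.1833 L/s.
Total PEEP = 15 cmH2O (set 14 + intrinsic 1); this is the baseline alveolar pressure.
Equation of motion (constant flow): PIP = Vt/C + R·V̇ + PEEP.
Vt/C = PIP − R·V̇ − PEEP = 44.2 − 13.0×1.1833 − 15 = 44.2 − 15.383 − 15 = 13.817 cmH2O.
C = Vt / 13.817 = 525 / 13.817 = 37.997 mL/cmH2O.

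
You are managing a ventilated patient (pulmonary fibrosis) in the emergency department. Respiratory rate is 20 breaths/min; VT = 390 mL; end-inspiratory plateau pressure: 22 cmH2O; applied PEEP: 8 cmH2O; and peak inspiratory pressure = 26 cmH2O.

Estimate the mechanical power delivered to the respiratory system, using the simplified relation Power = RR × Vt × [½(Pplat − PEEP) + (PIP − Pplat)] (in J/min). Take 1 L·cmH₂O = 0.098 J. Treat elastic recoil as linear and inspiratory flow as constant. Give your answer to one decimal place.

Per-breath work = Vt × [½(Pplat−PEEP) + (PIP−Pplat)] = 0.390 × [0.5×14.0 + 4.0] = 0.390 × 11.0 = 4.29 L·cmH2O.
Power = 20 × 4.29 = 85.8 L·cmH2O/min.
× 0.098 J/(L·cmH2O) → 8.408 J/min.

8.4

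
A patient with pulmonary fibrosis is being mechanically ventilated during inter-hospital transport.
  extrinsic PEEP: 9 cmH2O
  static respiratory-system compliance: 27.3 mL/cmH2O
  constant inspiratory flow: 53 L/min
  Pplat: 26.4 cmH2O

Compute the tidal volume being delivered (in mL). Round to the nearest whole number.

Vt = Cstat × (Pplat − PEEP) = 27.3 × (26.4 − 9) = 27.3 × 17.4 = 475.02 mL.

475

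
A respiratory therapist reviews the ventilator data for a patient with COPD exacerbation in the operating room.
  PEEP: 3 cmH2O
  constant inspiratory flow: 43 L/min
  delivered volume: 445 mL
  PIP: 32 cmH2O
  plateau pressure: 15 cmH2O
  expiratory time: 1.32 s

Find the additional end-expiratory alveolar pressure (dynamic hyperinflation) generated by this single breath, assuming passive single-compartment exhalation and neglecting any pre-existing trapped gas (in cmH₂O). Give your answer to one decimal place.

2.7

Flow: 43 L/min ÷ 60 = 0.7167 L/s.
R = (PIP − Pplat)/V̇ = (32 − 15) / 0.7167 = 17.0/0.7167 = 23.72 cmH2O·s/L.
C = Vt/(Pplat − PEEP) = 445.0 / (15 − 3) = 445.0/12.0 = 37.083 mL/cmH2O.
τ = R × C = 23.72 × 0.03708 L/cmH2O = 0.8795 s.
Fraction remaining = e^(−Te/τ) = e^(−1.32/0.8795) = 0.2229; trapped volume = 445.0 × 0.2229 = 99.191 mL.
Additional alveolar pressure from trapping ≈ V_trapped / C = 99.191 / 37.083 = 2.675 cmH2O.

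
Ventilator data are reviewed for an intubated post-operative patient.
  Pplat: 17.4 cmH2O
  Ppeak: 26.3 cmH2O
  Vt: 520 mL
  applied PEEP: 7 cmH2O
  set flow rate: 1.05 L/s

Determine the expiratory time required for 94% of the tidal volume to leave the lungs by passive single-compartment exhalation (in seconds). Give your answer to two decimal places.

1.19

R = (PIP − Pplat)/V̇ = (26.3 − 17.4) / 1.05 = 8.9/1.05 = 8.476 cmH2O·s/L.
C = Vt/(Pplat − PEEP) = 520.0 / (17.4 − 7) = 520.0/10.4 = 50.0 mL/cmH2O.
τ = R × C = 8.476 × 0.05 L/cmH2O = 0.4238 s.
t = −τ·ln(1 − 0.94) = −0.4238·ln(0.06) = 1.192 s.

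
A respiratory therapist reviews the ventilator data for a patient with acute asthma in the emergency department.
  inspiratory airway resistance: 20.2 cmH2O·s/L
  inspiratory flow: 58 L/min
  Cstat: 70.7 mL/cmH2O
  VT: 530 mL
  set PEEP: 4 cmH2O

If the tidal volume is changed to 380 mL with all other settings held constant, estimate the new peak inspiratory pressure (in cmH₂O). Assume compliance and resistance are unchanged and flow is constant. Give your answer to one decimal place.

28.9

Flow: 58 L/min ÷ 60 = 0.9667 L/s.
PIP = Vt/C + R·V̇ + PEEP (constant-flow equation of motion).
Only the elastic term changes: ΔPIP = ΔVt / C = (380 − 530) / 70.7 = -2.122 cmH2O.
Original PIP = 530/70.7 + 20.2×0.9667 + 4 = 31.024 cmH2O; new PIP = 31.024 + (-2.122) = 28.902 cmH2O.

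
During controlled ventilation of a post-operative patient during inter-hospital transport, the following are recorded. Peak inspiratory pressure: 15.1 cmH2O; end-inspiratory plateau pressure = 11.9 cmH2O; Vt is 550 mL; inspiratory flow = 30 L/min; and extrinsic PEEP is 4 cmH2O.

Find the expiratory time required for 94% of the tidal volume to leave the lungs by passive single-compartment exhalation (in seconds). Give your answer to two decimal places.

Flow: 30 L/min ÷ 60 = 0.5 L/s.
R = (PIP − Pplat)/V̇ = (15.1 − 11.9) / 0.5 = 3.2/0.5 = 6.4 cmH2O·s/L.
C = Vt/(Pplat − PEEP) = 550.0 / (11.9 − 4) = 550.0/7.9 = 69.62 mL/cmH2O.
τ = R × C = 6.4 × 0.06962 L/cmH2O = 0.4456 s.
t = −τ·ln(1 − 0.94) = −0.4456·ln(0.06) = 1.254 s.

1.25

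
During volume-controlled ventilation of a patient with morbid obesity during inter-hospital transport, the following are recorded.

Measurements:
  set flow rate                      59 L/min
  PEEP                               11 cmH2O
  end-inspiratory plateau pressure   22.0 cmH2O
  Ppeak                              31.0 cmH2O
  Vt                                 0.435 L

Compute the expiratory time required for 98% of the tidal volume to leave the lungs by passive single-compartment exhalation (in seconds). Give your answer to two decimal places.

Flow: 59 L/min ÷ 60 = 0.9833 L/s.
R = (PIP − Pplat)/V̇ = (31.0 − 22.0) / 0.9833 = 9.0/0.9833 = 9.153 cmH2O·s/L.
C = Vt/(Pplat − PEEP) = 435.0 / (22.0 − 11) = 435.0/11.0 = 39.545 mL/cmH2O.
τ = R × C = 9.153 × 0.03955 L/cmH2O = 0.362 s.
t = −τ·ln(1 − 0.98) = −0.362·ln(0.02) = 1.416 s.

1.42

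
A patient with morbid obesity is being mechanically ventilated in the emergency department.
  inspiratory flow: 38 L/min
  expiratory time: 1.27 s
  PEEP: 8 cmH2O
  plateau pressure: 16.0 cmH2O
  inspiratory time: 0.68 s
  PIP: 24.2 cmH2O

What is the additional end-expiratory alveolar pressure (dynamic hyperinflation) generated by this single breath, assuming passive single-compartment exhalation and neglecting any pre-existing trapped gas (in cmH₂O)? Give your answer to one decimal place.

Flow: 38 L/min ÷ 60 = 0.6333 L/s.
Vt = flow × Ti = 0.6333 L/s × 0.68 s × 1000 mL/L = 430.64 mL.
R = (PIP − Pplat)/V̇ = (24.2 − 16.0) / 0.6333 = 8.2/0.6333 = 12.948 cmH2O·s/L.
C = Vt/(Pplat − PEEP) = 430.64 / (16.0 − 8) = 430.64/8.0 = 53.83 mL/cmH2O.
τ = R × C = 12.948 × 0.05383 L/cmH2O = 0.697 s.
Fraction remaining = e^(−Te/τ) = e^(−1.27/0.697) = 0.1617; trapped volume = 430.64 × 0.1617 = 69.634 mL.
Additional alveolar pressure from trapping ≈ V_trapped / C = 69.634 / 53.83 = 1.294 cmH2O.

1.3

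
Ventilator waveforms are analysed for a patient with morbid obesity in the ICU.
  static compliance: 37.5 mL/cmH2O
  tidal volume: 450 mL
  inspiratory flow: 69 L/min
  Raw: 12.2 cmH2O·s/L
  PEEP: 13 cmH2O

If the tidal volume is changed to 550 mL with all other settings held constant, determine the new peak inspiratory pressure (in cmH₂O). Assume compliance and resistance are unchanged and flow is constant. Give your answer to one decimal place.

41.7

Flow: 69 L/min ÷ 60 = 1.15 L/s.
PIP = Vt/C + R·V̇ + PEEP (constant-flow equation of motion).
Only the elastic term changes: ΔPIP = ΔVt / C = (550 − 450) / 37.5 = 2.667 cmH2O.
Original PIP = 450/37.5 + 12.2×1.15 + 13 = 39.03 cmH2O; new PIP = 39.03 + (2.667) = 41.697 cmH2O.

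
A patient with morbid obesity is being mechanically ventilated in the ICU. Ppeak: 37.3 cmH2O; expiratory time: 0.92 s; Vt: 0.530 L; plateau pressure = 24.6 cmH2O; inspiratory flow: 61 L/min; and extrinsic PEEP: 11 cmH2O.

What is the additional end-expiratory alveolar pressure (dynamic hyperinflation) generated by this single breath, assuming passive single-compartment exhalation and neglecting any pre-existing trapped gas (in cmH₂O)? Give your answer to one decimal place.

Flow: 61 L/min ÷ 60 = 1.0167 L/s.
R = (PIP − Pplat)/V̇ = (37.3 − 24.6) / 1.0167 = 12.7/1.0167 = 12.491 cmH2O·s/L.
C = Vt/(Pplat − PEEP) = 530.0 / (24.6 − 11) = 530.0/13.6 = 38.971 mL/cmH2O.
τ = R × C = 12.491 × 0.03897 L/cmH2O = 0.4868 s.
Fraction remaining = e^(−Te/τ) = e^(−0.92/0.4868) = 0.1511; trapped volume = 530.0 × 0.1511 = 80.083 mL.
Additional alveolar pressure from trapping ≈ V_trapped / C = 80.083 / 38.971 = 2.055 cmH2O.

2.1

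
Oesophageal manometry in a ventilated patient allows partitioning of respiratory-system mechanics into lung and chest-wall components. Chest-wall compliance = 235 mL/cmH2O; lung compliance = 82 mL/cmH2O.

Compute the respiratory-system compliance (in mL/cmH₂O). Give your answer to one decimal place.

60.8

Lung and chest wall are elastances in series: 1/Crs = 1/CL + 1/Ccw.
1/Crs = 1/82 + 1/235 = 0.01645.
Crs = 60.79 mL/cmH2O.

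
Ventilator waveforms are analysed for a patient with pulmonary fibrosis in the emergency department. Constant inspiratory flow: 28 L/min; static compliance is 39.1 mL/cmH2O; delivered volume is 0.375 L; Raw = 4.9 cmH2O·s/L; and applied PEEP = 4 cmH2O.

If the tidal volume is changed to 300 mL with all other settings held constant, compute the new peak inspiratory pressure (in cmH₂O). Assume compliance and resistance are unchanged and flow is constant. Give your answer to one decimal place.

Flow: 28 L/min ÷ 60 = 0.4667 L/s.
PIP = Vt/C + R·V̇ + PEEP (constant-flow equation of motion).
Only the elastic term changes: ΔPIP = ΔVt / C = (300 − 375) / 39.1 = -1.918 cmH2O.
Original PIP = 375/39.1 + 4.9×0.4667 + 4 = 15.878 cmH2O; new PIP = 15.878 + (-1.918) = 13.96 cmH2O.

14.0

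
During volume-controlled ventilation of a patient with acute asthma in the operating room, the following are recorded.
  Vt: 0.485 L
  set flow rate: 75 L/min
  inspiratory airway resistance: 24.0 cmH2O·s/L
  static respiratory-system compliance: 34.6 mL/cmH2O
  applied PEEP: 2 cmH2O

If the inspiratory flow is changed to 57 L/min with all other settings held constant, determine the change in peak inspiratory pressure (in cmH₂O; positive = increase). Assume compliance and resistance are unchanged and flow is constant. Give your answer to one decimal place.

Flow: 75 L/min ÷ 60 = 1.25 L/s.
New flow: 57 L/min ÷ 60 = 0.95 L/s.
PIP = Vt/C + R·V̇ + PEEP (constant-flow equation of motion).
Only the resistive term changes: ΔPIP = R × ΔV̇ = 24.0 × (0.95 − 1.25) = 24.0 × -0.3 = -7.2 cmH2O.

-7.2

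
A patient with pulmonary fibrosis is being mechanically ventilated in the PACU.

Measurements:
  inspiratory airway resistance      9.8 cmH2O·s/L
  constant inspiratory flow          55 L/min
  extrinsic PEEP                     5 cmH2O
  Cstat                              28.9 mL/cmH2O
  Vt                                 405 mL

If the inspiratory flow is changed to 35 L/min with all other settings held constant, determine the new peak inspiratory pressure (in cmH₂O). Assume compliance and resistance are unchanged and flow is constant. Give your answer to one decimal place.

24.7

Flow: 55 L/min ÷ 60 = 0.9167 L/s.
New flow: 35 L/min ÷ 60 = 0.5833 L/s.
PIP = Vt/C + R·V̇ + PEEP (constant-flow equation of motion).
Only the resistive term changes: ΔPIP = R × ΔV̇ = 9.8 × (0.5833 − 0.9167) = 9.8 × -0.3334 = -3.267 cmH2O.
Original PIP = 405/28.9 + 9.8×0.9167 + 5 = 27.998 cmH2O; new PIP = 27.998 + (-3.267) = 24.731 cmH2O.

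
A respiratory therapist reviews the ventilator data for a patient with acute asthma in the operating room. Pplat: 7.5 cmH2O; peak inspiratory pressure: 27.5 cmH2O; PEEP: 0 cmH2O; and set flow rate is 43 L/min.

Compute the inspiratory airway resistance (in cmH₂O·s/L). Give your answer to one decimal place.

27.9

Flow: 43 L/min ÷ 60 = 0.7167 L/s.
Raw = (PIP − Pplat) / flow = (27.5 − 7.5) / 0.7167 = 20.0 / 0.7167 = 27.906 cmH2O·s/L.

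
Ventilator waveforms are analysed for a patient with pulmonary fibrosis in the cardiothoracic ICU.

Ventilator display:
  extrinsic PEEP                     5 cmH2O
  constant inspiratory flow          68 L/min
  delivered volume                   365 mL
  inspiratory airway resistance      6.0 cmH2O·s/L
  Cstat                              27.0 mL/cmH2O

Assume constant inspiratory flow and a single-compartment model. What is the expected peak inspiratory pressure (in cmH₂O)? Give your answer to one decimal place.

Flow: 68 L/min ÷ 60 = 1.1333 L/s.
Equation of motion (constant flow): PIP = Vt/C + R·V̇ + PEEP.
PIP = 365/27.0 + 6.0×1.1333 + 5 = 13.519 + 6.8 + 5 = 25.319 cmH2O.

25.3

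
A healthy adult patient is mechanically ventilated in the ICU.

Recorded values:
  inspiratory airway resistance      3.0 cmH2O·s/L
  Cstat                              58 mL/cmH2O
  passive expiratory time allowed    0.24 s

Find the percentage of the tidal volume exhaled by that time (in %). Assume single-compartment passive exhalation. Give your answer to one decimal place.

74.8

τ = R × C = 3.0 × 58 mL/cmH2O = 3.0 × 0.058 L/cmH2O = 0.174 s.
Passive exhalation: V(t)/V₀ = e^(−t/τ) = e^(−0.24/0.174) = 0.2518.
Fraction exhaled = 1 − 0.2518 = 0.7482 → 74.82%.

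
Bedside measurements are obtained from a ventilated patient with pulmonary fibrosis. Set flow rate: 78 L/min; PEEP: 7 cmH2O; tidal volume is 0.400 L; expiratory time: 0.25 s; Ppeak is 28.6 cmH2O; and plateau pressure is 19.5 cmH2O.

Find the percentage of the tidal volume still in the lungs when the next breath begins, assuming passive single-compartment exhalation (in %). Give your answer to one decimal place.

Flow: 78 L/min ÷ 60 = 1.3 L/s.
R = (PIP − Pplat)/V̇ = (28.6 − 19.5) / 1.3 = 9.1/1.3 = 7.0 cmH2O·s/L.
C = Vt/(Pplat − PEEP) = 400.0 / (19.5 − 7) = 400.0/12.5 = 32.0 mL/cmH2O.
τ = R × C = 7.0 × 0.032 L/cmH2O = 0.224 s.
Fraction remaining at end-expiration = e^(−Te/τ) = e^(−0.25/0.224) = 0.3276 → 32.76%.

32.8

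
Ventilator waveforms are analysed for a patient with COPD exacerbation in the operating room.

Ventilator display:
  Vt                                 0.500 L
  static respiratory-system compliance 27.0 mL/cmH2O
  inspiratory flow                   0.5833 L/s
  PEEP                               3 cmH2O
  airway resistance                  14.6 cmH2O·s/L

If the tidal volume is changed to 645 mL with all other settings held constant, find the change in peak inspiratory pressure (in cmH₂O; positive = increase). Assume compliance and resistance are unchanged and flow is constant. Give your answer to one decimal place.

5.4

PIP = Vt/C + R·V̇ + PEEP (constant-flow equation of motion).
Only the elastic term changes: ΔPIP = ΔVt / C = (645 − 500) / 27.0 = 5.37 cmH2O.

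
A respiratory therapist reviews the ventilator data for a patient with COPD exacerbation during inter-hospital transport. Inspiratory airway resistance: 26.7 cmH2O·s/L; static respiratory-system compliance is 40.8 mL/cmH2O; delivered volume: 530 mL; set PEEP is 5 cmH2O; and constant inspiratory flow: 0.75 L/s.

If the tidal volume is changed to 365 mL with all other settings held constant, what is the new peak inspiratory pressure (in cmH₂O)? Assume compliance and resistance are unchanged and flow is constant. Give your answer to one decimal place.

34.0

PIP = Vt/C + R·V̇ + PEEP (constant-flow equation of motion).
Only the elastic term changes: ΔPIP = ΔVt / C = (365 − 530) / 40.8 = -4.044 cmH2O.
Original PIP = 530/40.8 + 26.7×0.75 + 5 = 38.015 cmH2O; new PIP = 38.015 + (-4.044) = 33.971 cmH2O.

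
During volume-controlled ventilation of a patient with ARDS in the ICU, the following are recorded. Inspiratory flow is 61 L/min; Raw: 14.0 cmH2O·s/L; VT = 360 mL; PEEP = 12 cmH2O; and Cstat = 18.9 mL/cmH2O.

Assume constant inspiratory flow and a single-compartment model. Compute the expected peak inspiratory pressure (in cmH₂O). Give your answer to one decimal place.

Flow: 61 L/min ÷ 60 = 1.0167 L/s.
Equation of motion (constant flow): PIP = Vt/C + R·V̇ + PEEP.
PIP = 360/18.9 + 14.0×1.0167 + 12 = 19.048 + 14.234 + 12 = 45.282 cmH2O.

45.3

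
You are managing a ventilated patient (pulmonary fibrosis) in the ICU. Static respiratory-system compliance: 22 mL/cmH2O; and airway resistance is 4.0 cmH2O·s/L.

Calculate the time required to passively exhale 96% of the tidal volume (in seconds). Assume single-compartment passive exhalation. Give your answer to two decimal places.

0.28

τ = R × C = 4.0 × 22 mL/cmH2O = 4.0 × 0.022 L/cmH2O = 0.088 s.
Exhaled fraction f = 1 − e^(−t/τ) → t = −τ·ln(1 − f) = −0.088·ln(0.04) = 0.2833 s.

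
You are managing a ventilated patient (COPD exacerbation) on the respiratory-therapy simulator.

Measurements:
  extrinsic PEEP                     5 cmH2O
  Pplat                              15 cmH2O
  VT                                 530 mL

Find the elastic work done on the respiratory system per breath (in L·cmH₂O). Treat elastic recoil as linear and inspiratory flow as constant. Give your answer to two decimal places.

Elastic work ≈ ½ × (Pplat − PEEP) × Vt = 0.5 × (15 − 5) × 0.530 L = 0.5 × 10.0 × 0.530 = 2.65 L·cmH2O.

2.65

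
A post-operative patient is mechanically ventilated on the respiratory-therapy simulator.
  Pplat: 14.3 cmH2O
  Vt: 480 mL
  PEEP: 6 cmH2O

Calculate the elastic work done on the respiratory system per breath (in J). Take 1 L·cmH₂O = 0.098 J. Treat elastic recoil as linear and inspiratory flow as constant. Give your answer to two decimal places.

Elastic work ≈ ½ × (Pplat − PEEP) × Vt = 0.5 × (14.3 − 6) × 0.480 L = 0.5 × 8.3 × 0.480 = 1.992 L·cmH2O.
× 0.098 J/(L·cmH2O) → 0.1952 J.

0.20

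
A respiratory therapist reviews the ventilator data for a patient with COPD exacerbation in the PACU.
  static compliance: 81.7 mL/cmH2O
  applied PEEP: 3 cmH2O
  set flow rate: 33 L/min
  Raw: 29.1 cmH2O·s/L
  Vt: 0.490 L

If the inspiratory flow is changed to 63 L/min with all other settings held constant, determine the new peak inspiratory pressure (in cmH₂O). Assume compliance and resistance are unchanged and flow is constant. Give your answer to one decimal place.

39.6

Flow: 33 L/min ÷ 60 = 0.55 L/s.
New flow: 63 L/min ÷ 60 = 1.05 L/s.
PIP = Vt/C + R·V̇ + PEEP (constant-flow equation of motion).
Only the resistive term changes: ΔPIP = R × ΔV̇ = 29.1 × (1.05 − 0.55) = 29.1 × 0.5 = 14.55 cmH2O.
Original PIP = 490/81.7 + 29.1×0.55 + 3 = 25.003 cmH2O; new PIP = 25.003 + (14.55) = 39.553 cmH2O.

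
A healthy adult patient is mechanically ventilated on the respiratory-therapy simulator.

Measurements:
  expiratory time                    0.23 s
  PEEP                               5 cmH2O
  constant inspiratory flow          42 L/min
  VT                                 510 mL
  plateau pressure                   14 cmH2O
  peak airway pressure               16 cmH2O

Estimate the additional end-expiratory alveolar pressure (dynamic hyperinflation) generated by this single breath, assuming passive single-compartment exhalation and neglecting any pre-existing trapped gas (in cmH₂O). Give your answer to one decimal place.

Flow: 42 L/min ÷ 60 = 0.7 L/s.
R = (PIP − Pplat)/V̇ = (16 − 14) / 0.7 = 2.0/0.7 = 2.857 cmH2O·s/L.
C = Vt/(Pplat − PEEP) = 510.0 / (14 − 5) = 510.0/9.0 = 56.667 mL/cmH2O.
τ = R × C = 2.857 × 0.05667 L/cmH2O = 0.1619 s.
Fraction remaining = e^(−Te/τ) = e^(−0.23/0.1619) = 0.2416; trapped volume = 510.0 × 0.2416 = 123.22 mL.
Additional alveolar pressure from trapping ≈ V_trapped / C = 123.22 / 56.667 = 2.174 cmH2O.

2.2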